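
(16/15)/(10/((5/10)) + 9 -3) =8/195 = 0.04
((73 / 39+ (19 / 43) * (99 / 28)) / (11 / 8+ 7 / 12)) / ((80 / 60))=483753/367822 = 1.32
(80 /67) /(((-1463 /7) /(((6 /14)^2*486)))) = -349920/686147 = -0.51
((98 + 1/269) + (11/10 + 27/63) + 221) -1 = 319.53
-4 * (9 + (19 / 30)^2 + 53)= -56161/225 = -249.60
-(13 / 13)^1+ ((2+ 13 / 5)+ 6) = 48/5 = 9.60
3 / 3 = 1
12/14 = 6/7 = 0.86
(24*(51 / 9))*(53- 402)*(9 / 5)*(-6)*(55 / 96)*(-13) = -7635771/2 = -3817885.50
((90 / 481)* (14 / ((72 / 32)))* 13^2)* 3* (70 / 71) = 1528800/2627 = 581.96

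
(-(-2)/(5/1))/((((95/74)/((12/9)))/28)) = 16576/1425 = 11.63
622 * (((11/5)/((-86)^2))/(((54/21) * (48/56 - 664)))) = -15239/140450040 = 0.00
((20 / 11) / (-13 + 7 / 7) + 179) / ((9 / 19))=377.57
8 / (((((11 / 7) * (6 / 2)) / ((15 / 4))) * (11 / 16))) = 1120/121 = 9.26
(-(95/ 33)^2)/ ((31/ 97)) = -875425/33759 = -25.93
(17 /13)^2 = 289/169 = 1.71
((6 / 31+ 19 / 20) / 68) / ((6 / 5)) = 709/50592 = 0.01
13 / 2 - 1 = 11/2 = 5.50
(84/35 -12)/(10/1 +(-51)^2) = -48/13055 = 0.00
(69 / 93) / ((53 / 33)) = 0.46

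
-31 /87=-0.36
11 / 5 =2.20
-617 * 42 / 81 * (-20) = 172760/27 = 6398.52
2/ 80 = 0.02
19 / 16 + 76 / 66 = 1235/528 = 2.34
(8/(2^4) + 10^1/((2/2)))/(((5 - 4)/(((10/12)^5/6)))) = 21875/31104 = 0.70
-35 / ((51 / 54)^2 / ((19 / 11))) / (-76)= 2835/3179 = 0.89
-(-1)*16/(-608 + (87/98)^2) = -153664/5831663 = -0.03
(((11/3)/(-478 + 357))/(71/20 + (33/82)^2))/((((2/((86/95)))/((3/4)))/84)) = -216849/931513 = -0.23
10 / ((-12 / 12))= -10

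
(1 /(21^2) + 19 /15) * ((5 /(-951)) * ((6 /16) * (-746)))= 1.87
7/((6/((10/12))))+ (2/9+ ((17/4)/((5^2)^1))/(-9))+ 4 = 2329/450 = 5.18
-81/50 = -1.62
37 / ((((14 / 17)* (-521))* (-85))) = 37/36470 = 0.00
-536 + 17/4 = -2127/4 = -531.75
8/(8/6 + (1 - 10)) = -24/23 = -1.04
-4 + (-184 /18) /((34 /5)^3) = -356611/88434 = -4.03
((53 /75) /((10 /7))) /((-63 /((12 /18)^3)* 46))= -106/2095875 = 0.00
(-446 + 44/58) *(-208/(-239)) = -2685696/6931 = -387.49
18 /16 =9/8 = 1.12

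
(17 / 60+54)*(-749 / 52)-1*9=-2467573/3120 = -790.89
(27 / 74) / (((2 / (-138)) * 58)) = -1863/4292 = -0.43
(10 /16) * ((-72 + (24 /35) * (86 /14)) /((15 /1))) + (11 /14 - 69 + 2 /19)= -660391/9310 = -70.93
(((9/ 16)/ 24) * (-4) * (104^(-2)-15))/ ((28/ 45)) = 3128895/1384448 = 2.26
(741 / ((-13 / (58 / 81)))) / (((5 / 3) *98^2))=-551/216090 = 0.00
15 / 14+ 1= 29/14 = 2.07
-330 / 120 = -11/4 = -2.75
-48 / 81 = -16/27 = -0.59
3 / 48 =1/16 = 0.06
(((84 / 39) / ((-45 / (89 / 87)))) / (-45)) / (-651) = -356/212995575 = 0.00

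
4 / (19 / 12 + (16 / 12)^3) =432/427 = 1.01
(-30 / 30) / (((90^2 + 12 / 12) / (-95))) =95/8101 = 0.01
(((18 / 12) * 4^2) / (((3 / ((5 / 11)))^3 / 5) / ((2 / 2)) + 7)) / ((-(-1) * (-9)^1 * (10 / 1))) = -125/30234 = 0.00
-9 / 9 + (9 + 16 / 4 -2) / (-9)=-20/9 = -2.22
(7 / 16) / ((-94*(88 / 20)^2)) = -175/727936 = 0.00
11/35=0.31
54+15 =69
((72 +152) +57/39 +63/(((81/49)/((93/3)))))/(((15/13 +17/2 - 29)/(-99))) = 3621376/503 = 7199.55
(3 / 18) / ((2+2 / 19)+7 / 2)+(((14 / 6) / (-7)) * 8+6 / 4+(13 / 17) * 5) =2.69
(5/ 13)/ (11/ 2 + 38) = 10/1131 = 0.01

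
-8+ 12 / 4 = -5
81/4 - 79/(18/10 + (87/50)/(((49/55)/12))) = 423403/24732 = 17.12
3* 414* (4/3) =1656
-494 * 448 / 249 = -221312/249 = -888.80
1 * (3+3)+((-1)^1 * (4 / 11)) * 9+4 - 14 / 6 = 145/33 = 4.39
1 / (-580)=-1/580 = 0.00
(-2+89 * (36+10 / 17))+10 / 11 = 608734/187 = 3255.26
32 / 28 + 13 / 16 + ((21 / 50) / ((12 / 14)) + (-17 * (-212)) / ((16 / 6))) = 3791047/2800 = 1353.95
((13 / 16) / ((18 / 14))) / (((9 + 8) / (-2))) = -91/1224 = -0.07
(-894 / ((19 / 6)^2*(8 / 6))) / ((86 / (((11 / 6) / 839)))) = -44253/26047594 = 0.00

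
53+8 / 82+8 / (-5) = 10557/205 = 51.50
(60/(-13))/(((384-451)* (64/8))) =15/1742 = 0.01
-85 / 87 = -0.98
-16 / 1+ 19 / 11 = -157/11 = -14.27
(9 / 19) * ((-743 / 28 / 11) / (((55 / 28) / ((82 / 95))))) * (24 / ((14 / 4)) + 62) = -264296988/7644175 = -34.57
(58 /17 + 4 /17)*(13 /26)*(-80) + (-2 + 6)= -2412/17 = -141.88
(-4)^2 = 16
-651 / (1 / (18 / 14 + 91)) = -60078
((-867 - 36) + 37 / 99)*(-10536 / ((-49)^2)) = 3960.88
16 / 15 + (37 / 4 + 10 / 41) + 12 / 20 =5491/492 = 11.16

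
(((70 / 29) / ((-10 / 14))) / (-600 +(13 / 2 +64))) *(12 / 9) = 784/92133 = 0.01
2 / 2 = 1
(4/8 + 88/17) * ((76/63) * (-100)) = -733400/1071 = -684.78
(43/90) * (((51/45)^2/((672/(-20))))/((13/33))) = -136697/2948400 = -0.05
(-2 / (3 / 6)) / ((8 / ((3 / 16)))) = -3/32 = -0.09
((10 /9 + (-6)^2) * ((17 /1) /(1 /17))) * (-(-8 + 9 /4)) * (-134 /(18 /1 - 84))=74373283/594 = 125207.55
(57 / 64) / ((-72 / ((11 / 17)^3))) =-25289/7546368 = 0.00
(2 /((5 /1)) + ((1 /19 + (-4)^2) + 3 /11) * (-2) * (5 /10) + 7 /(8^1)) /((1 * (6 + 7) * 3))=-125821/326040 = -0.39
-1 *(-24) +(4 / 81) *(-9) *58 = -16/9 = -1.78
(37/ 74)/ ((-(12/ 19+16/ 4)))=-19/176 = -0.11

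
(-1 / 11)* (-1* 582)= 582/11 = 52.91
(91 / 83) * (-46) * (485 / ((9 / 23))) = -46694830/747 = -62509.81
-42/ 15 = -14/5 = -2.80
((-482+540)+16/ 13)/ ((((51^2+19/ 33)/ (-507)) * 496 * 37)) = -38115/60598304 = 0.00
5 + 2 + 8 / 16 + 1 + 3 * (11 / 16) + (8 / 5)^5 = 1052413/50000 = 21.05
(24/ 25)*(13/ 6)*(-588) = -30576/25 = -1223.04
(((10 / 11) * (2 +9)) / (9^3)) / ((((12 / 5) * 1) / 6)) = 25/729 = 0.03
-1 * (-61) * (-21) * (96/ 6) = -20496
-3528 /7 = -504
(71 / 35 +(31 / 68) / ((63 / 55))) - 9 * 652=-125640583/21420 = -5865.57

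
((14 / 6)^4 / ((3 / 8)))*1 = 19208/243 = 79.05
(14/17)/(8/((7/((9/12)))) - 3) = -98/255 = -0.38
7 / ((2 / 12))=42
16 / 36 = 4/9 = 0.44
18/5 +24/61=1218/305 = 3.99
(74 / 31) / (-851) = -2/713 = 0.00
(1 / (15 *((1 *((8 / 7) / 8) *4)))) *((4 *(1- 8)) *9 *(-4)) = 588/5 = 117.60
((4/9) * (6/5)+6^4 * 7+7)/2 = 136193/30 = 4539.77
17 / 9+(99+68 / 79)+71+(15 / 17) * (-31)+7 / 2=3599429/24174 = 148.90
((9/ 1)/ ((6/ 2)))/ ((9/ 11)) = 11/3 = 3.67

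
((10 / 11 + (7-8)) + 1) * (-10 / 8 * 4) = -50/11 = -4.55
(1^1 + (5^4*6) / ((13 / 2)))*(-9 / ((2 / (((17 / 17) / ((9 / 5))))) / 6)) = -112695/13 = -8668.85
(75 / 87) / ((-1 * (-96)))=25/2784 = 0.01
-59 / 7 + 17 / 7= -6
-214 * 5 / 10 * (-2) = 214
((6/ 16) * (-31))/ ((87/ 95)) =-2945/232 = -12.69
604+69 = 673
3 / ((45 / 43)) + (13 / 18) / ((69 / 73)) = 22547/6210 = 3.63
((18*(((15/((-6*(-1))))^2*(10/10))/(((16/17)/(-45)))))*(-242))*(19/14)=395715375/224 = 1766586.50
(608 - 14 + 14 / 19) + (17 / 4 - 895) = -22497/76 = -296.01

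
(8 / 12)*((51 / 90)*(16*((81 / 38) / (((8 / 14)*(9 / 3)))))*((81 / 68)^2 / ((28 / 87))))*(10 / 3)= 570807/5168 = 110.45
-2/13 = -0.15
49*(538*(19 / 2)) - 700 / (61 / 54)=15238979/61 = 249819.33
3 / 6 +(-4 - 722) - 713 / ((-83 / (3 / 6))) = -59860/83 = -721.20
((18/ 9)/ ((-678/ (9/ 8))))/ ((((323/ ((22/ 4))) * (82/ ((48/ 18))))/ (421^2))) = -1949651/5985836 = -0.33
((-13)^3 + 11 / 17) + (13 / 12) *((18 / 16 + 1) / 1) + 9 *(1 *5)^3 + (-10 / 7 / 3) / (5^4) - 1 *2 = -509820571/476000 = -1071.05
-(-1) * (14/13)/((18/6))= 14/39 = 0.36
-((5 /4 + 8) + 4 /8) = -39/4 = -9.75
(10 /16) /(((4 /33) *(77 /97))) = 1455/224 = 6.50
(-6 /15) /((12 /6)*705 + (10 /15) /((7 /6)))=-7/24685 = 0.00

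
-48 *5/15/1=-16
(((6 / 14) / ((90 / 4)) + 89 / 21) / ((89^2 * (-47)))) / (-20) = 149/260600900 = 0.00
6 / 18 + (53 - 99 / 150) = 7901/150 = 52.67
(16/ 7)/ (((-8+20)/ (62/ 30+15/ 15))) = 184/315 = 0.58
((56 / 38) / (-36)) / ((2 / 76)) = -14/9 = -1.56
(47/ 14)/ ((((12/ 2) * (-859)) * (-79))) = 47/5700324 = 0.00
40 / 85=8/17 = 0.47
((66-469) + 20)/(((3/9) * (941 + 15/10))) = -2298/1885 = -1.22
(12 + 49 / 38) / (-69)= -505/2622 = -0.19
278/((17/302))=83956/17 = 4938.59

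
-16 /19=-0.84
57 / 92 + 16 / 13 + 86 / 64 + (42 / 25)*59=24473529/239200 = 102.31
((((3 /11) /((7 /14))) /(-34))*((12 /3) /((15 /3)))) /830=-6/388025 = 0.00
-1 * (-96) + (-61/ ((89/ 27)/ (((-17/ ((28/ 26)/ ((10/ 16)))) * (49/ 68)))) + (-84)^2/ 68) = 32083161/96832 = 331.33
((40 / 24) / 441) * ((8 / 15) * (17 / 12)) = 34/11907 = 0.00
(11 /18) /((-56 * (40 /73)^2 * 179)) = -58619/288691200 = 0.00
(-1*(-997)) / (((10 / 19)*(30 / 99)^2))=20628927/1000 = 20628.93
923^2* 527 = 448966583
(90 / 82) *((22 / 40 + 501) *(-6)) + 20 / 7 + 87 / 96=-30299181/9184 = -3299.13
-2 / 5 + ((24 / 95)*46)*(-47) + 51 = -47081/95 = -495.59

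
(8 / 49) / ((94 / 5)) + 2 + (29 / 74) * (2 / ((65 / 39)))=1056171/426055 = 2.48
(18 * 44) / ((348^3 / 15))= 55/195112 = 0.00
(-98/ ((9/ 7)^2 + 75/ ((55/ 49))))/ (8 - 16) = 26411/147624 = 0.18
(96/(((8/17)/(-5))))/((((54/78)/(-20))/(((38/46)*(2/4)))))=839800/69 = 12171.01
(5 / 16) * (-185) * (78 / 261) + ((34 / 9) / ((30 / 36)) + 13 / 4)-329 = -392653/1160 = -338.49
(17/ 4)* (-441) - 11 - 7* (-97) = -4825/4 = -1206.25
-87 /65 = -1.34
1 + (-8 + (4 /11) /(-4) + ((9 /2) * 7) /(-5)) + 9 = -483/110 = -4.39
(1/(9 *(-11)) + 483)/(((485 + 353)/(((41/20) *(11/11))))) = 245057/207405 = 1.18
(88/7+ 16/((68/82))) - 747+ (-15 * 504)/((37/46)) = -44532177/4403 = -10114.05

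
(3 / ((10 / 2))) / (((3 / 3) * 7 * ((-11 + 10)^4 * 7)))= 3/245 = 0.01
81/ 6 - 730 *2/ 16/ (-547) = 29903/2188 = 13.67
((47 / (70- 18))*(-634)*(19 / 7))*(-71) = 20098751/182 = 110432.70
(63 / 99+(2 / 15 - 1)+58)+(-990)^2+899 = 161874367/165 = 981056.77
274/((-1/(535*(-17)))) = 2492030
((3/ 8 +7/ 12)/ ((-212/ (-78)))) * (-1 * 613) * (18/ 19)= -204.76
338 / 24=169/12 = 14.08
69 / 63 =23/21 = 1.10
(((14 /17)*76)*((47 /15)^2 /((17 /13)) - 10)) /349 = -10143112/22693725 = -0.45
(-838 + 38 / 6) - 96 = -2783/3 = -927.67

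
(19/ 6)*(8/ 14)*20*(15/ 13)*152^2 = 87795200/91 = 964782.42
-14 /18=-7/9 = -0.78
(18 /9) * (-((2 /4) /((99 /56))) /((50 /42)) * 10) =-784/165 = -4.75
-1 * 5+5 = 0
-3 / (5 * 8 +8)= -1/16 = -0.06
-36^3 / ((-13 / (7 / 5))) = 326592/65 = 5024.49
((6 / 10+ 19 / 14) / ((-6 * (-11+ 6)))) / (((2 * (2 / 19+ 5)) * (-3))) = -2603/1222200 = 0.00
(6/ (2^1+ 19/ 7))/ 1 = 14/11 = 1.27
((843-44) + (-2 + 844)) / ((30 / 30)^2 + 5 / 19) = 10393/8 = 1299.12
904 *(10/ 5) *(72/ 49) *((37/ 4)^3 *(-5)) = -515141010/49 = -10513081.84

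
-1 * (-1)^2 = -1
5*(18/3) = 30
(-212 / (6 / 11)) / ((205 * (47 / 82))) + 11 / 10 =-3113/1410 = -2.21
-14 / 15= -0.93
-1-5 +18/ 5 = -12/5 = -2.40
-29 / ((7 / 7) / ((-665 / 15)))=3857/3 = 1285.67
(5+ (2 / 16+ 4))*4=73/2 = 36.50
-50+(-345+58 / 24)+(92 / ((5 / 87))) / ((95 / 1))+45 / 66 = -375.05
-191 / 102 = -1.87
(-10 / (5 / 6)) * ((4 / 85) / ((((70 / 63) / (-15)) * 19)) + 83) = -1607892/1615 = -995.60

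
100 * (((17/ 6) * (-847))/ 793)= -719950/2379 = -302.63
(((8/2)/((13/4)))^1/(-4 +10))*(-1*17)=-136/39 = -3.49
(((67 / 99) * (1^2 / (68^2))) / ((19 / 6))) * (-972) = -5427/120802 = -0.04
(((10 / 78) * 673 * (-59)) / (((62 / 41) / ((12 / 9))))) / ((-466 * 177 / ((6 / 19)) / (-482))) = -132998260/16056729 = -8.28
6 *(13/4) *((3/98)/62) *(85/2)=9945/24304 = 0.41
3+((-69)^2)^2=22667124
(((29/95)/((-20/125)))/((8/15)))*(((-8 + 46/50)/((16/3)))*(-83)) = -3834351/9728 = -394.16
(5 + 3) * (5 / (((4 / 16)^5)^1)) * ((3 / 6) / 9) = 20480/9 = 2275.56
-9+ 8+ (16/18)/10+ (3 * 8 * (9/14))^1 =4573/315 = 14.52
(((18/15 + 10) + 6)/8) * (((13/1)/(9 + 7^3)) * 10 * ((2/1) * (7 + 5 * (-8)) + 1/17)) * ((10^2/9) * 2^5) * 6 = -62663900/561 = -111700.36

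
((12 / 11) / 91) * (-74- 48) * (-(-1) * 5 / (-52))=1830/13013 = 0.14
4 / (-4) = -1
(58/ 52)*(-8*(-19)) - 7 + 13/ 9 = 19186/117 = 163.98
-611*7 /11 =-4277/11 = -388.82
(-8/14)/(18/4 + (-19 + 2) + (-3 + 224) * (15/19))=-152/43085 = 0.00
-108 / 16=-27/4 = -6.75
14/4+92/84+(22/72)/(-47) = 54349/11844 = 4.59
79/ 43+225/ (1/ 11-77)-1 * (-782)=3156445/4042 = 780.91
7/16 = 0.44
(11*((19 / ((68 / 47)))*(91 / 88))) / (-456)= -4277/13056 = -0.33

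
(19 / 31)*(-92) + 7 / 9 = -15515/279 = -55.61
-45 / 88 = -0.51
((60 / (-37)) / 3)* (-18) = 360/37 = 9.73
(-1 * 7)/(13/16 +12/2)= -112/109 = -1.03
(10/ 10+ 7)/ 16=1/2 = 0.50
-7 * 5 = -35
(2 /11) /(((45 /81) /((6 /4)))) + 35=1952/55 = 35.49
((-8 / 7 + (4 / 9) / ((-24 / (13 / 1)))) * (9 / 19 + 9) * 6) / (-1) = 10460/133 = 78.65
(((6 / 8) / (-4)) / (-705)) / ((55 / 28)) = 7/51700 = 0.00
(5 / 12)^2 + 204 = 29401/144 = 204.17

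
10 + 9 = 19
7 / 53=0.13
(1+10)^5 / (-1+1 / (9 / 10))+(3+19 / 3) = 4348405/3 = 1449468.33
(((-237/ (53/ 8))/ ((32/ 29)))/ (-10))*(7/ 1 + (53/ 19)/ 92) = 84462297/3705760 = 22.79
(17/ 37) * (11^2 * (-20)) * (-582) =23943480/37 = 647121.08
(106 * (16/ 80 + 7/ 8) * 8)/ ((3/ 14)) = 63812/15 = 4254.13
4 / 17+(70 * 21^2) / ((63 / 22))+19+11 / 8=1468883/136 = 10800.61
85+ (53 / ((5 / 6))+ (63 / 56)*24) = 878/5 = 175.60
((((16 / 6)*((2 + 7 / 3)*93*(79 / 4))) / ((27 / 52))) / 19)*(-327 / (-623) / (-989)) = -360904232/316083411 = -1.14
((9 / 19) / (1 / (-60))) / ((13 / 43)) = -23220/247 = -94.01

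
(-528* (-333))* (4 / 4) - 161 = 175663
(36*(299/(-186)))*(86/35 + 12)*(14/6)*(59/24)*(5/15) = -4463173/2790 = -1599.70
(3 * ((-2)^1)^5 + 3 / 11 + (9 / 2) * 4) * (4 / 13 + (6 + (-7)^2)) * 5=-3073725/143 = -21494.58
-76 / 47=-1.62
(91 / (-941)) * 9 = -819/941 = -0.87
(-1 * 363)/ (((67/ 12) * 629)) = -4356/42143 = -0.10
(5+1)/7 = 6/7 = 0.86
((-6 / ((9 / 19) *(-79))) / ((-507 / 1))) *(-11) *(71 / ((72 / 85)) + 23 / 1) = 0.37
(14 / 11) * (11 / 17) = 14/17 = 0.82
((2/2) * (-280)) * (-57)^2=-909720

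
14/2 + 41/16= 153/16 = 9.56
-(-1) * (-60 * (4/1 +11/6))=-350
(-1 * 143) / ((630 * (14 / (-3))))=143/2940 = 0.05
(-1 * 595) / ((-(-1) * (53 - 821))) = 595/768 = 0.77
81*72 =5832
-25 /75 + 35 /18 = 29/18 = 1.61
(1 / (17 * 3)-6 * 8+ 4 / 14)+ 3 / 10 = -169199/3570 = -47.39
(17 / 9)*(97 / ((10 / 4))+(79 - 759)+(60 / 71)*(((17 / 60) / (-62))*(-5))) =-26656731/22010 = -1211.12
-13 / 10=-1.30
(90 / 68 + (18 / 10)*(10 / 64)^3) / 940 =148221/104726528 = 0.00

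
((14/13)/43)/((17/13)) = 14/731 = 0.02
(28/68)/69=7/1173 = 0.01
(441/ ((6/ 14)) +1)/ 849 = 1030/849 = 1.21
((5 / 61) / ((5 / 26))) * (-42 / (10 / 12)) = -6552/305 = -21.48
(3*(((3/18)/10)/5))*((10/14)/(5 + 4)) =1/1260 = 0.00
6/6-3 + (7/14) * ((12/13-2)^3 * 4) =-9882/2197 = -4.50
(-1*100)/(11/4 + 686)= -80/551 = -0.15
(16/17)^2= 256/289 = 0.89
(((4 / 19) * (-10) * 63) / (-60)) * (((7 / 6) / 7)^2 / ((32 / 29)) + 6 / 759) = 0.07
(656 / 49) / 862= 328/21119 = 0.02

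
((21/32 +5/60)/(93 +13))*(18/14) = 213/23744 = 0.01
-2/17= -0.12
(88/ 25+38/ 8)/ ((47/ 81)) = 66987/4700 = 14.25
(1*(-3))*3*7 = -63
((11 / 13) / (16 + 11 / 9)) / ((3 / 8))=264/2015 = 0.13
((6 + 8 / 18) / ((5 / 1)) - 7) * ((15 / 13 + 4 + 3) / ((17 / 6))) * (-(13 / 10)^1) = 27242/1275 = 21.37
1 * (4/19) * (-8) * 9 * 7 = -2016/19 = -106.11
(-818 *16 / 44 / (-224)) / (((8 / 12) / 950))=582825/308 = 1892.29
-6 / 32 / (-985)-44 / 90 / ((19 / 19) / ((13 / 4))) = -225341/141840 = -1.59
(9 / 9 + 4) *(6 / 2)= 15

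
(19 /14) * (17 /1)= 323/14 = 23.07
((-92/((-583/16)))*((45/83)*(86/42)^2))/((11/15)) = 7.83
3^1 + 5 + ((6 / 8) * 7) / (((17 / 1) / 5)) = 649/68 = 9.54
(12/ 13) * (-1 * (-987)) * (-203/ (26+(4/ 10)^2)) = -10018050/1417 = -7069.90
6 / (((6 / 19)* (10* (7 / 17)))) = 4.61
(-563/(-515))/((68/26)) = 7319/17510 = 0.42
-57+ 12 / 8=-111/2 = -55.50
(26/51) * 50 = 1300/51 = 25.49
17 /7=2.43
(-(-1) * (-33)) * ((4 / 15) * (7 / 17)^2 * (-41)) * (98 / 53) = 8662808/76585 = 113.11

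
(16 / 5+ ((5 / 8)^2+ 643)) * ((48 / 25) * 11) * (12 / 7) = 20483991/875 = 23410.28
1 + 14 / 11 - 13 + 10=-8/11 = -0.73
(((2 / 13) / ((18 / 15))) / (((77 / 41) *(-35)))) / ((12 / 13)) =-41/19404 = 0.00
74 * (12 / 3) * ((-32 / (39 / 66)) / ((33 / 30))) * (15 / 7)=-2841600/91 = -31226.37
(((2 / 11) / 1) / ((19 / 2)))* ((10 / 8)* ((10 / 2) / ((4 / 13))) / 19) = 0.02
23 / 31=0.74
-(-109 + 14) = 95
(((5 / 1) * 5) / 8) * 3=75/8 = 9.38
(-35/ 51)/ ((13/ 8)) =-280/663 = -0.42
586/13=45.08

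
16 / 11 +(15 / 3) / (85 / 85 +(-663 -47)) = 1.45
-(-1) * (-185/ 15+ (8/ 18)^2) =-983/81 = -12.14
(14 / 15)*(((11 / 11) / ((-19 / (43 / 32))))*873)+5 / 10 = -86831/1520 = -57.13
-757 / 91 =-8.32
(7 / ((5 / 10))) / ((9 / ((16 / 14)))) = 16/9 = 1.78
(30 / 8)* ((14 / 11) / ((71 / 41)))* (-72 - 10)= -176505/781 = -226.00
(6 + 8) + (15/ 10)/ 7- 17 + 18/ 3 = 45/14 = 3.21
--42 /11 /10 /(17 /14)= 294/935 = 0.31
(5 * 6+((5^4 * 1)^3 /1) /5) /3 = 48828155/3 = 16276051.67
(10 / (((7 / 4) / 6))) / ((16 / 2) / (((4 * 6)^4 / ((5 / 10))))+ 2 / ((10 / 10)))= 19906560/1161223 = 17.14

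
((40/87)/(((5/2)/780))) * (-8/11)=-33280/319 = -104.33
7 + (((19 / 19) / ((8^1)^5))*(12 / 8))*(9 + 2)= 458785/65536 = 7.00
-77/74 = -1.04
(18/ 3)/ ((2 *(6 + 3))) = 1/3 = 0.33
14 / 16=7/8 = 0.88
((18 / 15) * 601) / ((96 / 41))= 24641/80 = 308.01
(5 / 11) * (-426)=-2130/11 = -193.64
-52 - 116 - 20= -188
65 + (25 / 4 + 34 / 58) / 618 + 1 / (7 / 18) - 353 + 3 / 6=-142976165/501816 = -284.92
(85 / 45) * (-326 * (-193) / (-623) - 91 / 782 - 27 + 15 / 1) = -18368267/85974 = -213.65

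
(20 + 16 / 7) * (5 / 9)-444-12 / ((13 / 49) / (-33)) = 1061.00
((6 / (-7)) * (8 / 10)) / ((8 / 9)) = -27/35 = -0.77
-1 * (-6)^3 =216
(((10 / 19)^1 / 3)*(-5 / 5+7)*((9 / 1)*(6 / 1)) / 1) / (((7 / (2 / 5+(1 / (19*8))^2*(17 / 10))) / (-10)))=-12478455/384104 = -32.49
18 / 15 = 6/5 = 1.20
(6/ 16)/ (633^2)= 1/1068504 = 0.00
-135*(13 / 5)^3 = -59319/25 = -2372.76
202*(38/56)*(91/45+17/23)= 378.50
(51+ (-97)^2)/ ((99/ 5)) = 477.78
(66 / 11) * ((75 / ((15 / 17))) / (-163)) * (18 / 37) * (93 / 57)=-284580/114589 = -2.48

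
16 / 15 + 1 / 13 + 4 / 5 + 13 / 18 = 3119/1170 = 2.67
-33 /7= -4.71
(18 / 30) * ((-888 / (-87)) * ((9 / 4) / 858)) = 333/20735 = 0.02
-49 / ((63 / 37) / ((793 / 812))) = -29341/1044 = -28.10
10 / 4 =5/2 = 2.50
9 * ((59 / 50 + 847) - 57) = 356031/50 = 7120.62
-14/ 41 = -0.34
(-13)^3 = -2197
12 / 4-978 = -975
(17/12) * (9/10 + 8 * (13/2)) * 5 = 8993/24 = 374.71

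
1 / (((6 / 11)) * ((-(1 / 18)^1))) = -33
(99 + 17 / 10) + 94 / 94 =1017/10 = 101.70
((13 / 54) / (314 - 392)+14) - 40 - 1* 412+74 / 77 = -10903325/24948 = -437.04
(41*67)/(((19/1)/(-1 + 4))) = 8241/19 = 433.74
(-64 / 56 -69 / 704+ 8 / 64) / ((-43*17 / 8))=5499/450296 = 0.01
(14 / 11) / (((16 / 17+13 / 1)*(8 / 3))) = 119/3476 = 0.03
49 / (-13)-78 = -81.77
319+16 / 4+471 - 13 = 781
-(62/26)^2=-961/169 = -5.69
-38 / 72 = -19/36 = -0.53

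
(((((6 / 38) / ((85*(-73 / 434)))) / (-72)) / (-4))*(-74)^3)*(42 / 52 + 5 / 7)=434957311/18391620 = 23.65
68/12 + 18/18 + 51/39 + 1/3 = 8.31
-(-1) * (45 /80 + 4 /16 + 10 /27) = 511/432 = 1.18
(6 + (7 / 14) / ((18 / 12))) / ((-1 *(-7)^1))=19/21 = 0.90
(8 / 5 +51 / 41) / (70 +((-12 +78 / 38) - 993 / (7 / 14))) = -11077/7501565 = 0.00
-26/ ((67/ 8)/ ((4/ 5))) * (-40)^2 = -266240/67 = -3973.73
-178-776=-954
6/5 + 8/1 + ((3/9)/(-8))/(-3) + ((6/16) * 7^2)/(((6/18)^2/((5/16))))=350747/5760 = 60.89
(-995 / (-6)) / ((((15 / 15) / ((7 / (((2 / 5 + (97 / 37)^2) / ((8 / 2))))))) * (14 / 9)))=410.43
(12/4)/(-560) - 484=-271043/560 = -484.01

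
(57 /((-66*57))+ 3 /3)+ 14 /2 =527/66 = 7.98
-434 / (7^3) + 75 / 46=823/2254 = 0.37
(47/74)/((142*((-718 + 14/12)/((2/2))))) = -141/22597454 = 0.00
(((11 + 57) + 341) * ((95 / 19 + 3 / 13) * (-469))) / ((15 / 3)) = -13043828/65 = -200674.28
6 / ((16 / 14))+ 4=37/4 = 9.25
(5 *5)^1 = 25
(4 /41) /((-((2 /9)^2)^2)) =-6561/164 = -40.01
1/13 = 0.08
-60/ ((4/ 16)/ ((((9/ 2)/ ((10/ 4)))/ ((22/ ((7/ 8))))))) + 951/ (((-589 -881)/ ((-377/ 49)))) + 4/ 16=-6314527/528220 = -11.95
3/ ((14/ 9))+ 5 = 97/14 = 6.93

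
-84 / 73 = -1.15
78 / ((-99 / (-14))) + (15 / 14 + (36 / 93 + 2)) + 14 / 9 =689363/42966 = 16.04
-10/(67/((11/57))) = -0.03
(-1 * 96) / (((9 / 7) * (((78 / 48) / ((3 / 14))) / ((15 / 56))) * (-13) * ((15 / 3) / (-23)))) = -1104/1183 = -0.93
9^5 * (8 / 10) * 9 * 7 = 14880348/5 = 2976069.60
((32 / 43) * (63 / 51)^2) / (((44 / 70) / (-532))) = -961.12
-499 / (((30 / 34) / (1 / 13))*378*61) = -8483/4496310 = 0.00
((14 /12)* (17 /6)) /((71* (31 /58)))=3451/39618 = 0.09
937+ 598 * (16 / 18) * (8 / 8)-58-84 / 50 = 316997/225 = 1408.88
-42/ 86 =-21/43 = -0.49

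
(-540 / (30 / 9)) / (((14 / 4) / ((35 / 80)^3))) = -3969/1024 = -3.88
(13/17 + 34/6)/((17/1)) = 0.38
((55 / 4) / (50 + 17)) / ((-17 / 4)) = -55/1139 = -0.05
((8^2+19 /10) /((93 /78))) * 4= 34268/155 = 221.08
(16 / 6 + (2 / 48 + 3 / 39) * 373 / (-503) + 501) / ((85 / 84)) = 553207417/1111630 = 497.65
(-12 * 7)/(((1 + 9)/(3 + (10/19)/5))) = -2478/95 = -26.08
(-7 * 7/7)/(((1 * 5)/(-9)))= 63/5 = 12.60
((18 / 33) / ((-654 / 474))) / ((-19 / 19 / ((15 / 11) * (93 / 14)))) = 330615/92323 = 3.58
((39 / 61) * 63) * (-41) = -100737/61 = -1651.43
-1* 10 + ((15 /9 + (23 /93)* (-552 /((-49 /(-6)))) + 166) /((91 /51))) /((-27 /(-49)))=10932307/76167 = 143.53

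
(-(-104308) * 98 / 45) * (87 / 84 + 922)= 629029394/3 = 209676464.67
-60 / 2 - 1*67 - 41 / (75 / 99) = -3778/25 = -151.12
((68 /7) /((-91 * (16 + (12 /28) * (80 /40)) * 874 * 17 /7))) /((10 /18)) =-9/1675895 = 0.00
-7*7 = -49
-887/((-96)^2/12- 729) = -887/39 = -22.74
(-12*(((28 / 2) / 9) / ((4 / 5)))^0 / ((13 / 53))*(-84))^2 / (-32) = -89191368/169 = -527759.57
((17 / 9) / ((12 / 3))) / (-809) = -17/29124 = 0.00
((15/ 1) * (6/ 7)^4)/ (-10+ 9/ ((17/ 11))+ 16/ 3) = 991440/141659 = 7.00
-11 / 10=-1.10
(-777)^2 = 603729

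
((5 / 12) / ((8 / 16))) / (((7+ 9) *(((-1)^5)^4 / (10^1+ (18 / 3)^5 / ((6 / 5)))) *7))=16225/336 = 48.29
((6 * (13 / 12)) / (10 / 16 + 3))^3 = 140608/24389 = 5.77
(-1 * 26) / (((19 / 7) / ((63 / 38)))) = -5733/361 = -15.88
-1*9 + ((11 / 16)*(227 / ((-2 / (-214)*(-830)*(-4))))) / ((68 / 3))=-31707903/3612160 = -8.78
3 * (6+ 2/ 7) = 132/7 = 18.86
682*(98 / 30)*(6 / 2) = 33418/5 = 6683.60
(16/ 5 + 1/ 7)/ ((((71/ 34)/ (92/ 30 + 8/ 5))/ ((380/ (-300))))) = -16796/1775 = -9.46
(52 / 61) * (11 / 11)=52/61 = 0.85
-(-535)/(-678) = -535/678 = -0.79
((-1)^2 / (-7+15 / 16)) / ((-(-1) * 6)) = -8/291 = -0.03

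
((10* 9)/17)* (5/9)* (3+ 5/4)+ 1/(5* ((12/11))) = 761/60 = 12.68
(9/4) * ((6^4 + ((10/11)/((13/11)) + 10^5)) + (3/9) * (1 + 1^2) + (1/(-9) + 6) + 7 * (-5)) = 5924197/26 = 227853.73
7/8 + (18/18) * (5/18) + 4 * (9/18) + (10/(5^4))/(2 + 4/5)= 3.16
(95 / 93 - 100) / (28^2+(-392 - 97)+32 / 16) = -9205/27621 = -0.33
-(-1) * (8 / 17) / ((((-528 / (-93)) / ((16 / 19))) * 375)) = 248/1332375 = 0.00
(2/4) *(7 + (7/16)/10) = 1127/320 = 3.52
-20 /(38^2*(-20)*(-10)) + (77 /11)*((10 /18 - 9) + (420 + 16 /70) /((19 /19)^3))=374608247/129960 = 2882.49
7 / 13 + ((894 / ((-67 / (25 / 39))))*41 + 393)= 37322/871 = 42.85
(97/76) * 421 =40837/76 = 537.33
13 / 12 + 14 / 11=311/132 = 2.36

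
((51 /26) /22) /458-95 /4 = -6221879/261976 = -23.75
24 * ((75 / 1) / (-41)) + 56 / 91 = -23072/533 = -43.29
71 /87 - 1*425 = -36904/87 = -424.18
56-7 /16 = 55.56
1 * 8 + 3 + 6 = 17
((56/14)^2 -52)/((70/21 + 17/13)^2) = -54756/32761 = -1.67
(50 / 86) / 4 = 25/172 = 0.15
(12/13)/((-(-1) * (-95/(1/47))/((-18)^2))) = -3888/58045 = -0.07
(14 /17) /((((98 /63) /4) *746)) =18/6341 = 0.00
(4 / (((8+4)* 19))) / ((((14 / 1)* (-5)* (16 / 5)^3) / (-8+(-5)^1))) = 325/3268608 = 0.00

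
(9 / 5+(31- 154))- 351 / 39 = -651/5 = -130.20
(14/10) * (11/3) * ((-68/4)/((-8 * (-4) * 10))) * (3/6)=-1309/9600 = -0.14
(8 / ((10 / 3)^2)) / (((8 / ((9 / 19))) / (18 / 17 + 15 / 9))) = 3753/32300 = 0.12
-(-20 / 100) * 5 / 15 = 1/15 = 0.07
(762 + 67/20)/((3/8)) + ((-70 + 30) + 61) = 30929/15 = 2061.93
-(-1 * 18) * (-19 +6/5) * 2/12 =-267/5 = -53.40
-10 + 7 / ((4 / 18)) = 43/2 = 21.50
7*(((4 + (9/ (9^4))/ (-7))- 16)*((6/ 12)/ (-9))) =61237/13122 = 4.67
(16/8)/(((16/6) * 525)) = 1/700 = 0.00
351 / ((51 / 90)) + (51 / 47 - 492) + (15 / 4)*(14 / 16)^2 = 26870529/204544 = 131.37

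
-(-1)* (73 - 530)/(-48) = 457/48 = 9.52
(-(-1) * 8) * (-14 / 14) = -8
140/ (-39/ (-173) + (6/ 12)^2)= 13840/47 = 294.47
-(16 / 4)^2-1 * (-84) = 68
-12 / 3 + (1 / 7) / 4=-111/28 = -3.96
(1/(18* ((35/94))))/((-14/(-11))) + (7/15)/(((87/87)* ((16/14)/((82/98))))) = 1619/3528 = 0.46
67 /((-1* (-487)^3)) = 67/115501303 = 0.00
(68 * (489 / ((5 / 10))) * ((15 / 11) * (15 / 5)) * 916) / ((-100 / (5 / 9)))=-15229416/11 = -1384492.36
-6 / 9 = -2/3 = -0.67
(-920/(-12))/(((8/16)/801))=122820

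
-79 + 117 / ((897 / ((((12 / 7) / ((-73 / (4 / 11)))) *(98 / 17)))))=-24805883/313973 = -79.01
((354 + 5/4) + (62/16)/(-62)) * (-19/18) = -107977/288 = -374.92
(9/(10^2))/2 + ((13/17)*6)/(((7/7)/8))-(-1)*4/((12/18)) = 145353/3400 = 42.75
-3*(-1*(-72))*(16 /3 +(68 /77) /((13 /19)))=-1432224/1001 = -1430.79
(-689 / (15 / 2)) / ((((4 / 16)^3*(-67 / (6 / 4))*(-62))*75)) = -22048/778875 = -0.03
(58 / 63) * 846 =5452/7 = 778.86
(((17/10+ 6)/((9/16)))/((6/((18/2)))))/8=77/30 = 2.57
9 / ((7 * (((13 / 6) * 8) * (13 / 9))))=243/4732 = 0.05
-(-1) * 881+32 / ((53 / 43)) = 48069/53 = 906.96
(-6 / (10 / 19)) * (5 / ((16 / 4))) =-57/4 = -14.25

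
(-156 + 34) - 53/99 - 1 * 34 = -156.54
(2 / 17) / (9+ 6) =2/255 = 0.01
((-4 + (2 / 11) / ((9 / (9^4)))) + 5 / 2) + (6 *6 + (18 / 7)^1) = 26121/154 = 169.62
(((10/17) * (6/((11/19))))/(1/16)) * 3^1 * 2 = 109440/187 = 585.24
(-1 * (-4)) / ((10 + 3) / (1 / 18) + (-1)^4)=4/235 = 0.02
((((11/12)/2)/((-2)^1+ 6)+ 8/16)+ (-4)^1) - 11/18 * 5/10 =-1063/288 = -3.69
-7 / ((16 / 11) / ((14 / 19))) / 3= -539/456 = -1.18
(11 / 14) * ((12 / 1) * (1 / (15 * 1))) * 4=88/35 = 2.51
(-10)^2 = 100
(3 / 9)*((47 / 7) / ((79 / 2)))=94/1659 = 0.06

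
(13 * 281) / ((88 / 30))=54795/44 = 1245.34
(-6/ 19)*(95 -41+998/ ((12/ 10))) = -5314/19 = -279.68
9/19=0.47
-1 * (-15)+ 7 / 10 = 157/10 = 15.70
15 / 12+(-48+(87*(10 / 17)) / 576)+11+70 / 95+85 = 1552747/31008 = 50.08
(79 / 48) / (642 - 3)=79/30672 = 0.00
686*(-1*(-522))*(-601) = -215213292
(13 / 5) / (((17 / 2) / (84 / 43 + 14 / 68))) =41041/62135 = 0.66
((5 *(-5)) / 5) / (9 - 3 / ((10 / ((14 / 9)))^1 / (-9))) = -25/66 = -0.38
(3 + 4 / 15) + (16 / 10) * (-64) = -1487/15 = -99.13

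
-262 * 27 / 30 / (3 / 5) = -393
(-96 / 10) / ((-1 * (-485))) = -0.02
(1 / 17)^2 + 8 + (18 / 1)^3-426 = 1564647/289 = 5414.00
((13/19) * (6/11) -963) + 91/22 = -400649/418 = -958.49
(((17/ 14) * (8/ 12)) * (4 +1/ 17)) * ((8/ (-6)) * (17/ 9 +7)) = -7360/189 = -38.94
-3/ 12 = -1/4 = -0.25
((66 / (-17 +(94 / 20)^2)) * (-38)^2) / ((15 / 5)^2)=2080.42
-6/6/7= -1/7 = -0.14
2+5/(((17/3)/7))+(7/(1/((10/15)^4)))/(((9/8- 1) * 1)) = 26491/1377 = 19.24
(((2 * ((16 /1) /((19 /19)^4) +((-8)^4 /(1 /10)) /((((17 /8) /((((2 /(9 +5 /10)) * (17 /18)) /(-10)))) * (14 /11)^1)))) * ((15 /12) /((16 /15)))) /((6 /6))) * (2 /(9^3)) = -533275/290871 = -1.83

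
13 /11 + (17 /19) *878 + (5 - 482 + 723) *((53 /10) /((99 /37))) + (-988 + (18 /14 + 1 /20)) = 25225801/87780 = 287.38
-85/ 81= -1.05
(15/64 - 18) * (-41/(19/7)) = 326319/1216 = 268.35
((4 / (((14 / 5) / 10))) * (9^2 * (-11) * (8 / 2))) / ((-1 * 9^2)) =4400/7 = 628.57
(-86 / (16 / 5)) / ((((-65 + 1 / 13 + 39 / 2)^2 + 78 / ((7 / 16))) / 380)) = -1933022/424279 = -4.56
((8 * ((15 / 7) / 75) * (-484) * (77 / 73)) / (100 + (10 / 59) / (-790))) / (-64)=6203791/340252270 = 0.02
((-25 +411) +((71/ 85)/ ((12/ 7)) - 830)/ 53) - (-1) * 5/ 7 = 140417699/378420 = 371.06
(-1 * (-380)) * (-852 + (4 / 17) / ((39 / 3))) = -71549440/221 = -323753.12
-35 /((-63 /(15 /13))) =25/39 = 0.64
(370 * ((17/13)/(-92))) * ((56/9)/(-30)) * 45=44030/897 = 49.09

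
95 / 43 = 2.21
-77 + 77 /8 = -539/8 = -67.38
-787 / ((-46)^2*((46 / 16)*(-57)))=1574/693519 = 0.00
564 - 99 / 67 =37689/67 = 562.52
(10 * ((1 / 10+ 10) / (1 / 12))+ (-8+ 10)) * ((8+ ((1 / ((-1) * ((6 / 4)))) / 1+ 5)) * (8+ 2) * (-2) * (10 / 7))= -8983600/21 = -427790.48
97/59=1.64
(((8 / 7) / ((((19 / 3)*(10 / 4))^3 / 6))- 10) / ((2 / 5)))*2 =-60005882/1200325 = -49.99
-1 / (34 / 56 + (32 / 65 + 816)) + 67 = 99635287/1487121 = 67.00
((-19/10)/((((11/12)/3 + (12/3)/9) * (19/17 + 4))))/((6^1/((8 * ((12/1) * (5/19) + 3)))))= -1768/435 = -4.06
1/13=0.08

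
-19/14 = -1.36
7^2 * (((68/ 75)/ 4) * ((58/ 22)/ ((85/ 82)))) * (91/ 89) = 10603502/367125 = 28.88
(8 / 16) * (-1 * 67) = -67/2 = -33.50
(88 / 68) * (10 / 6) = 110/51 = 2.16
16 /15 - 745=-11159/15 = -743.93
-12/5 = -2.40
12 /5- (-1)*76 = 392/5 = 78.40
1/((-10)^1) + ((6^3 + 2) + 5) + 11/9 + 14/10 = 20297/90 = 225.52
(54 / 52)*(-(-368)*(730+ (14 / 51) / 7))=4742784/17 = 278987.29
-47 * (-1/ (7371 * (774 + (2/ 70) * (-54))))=235/28468908 = 0.00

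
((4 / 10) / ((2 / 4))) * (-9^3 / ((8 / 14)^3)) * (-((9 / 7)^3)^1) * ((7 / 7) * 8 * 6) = 1594323/5 = 318864.60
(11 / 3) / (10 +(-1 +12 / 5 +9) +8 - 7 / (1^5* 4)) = 220/1599 = 0.14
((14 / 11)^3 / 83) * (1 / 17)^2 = 2744/31926697 = 0.00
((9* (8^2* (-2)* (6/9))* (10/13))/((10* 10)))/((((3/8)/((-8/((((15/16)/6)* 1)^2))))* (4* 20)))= 524288/8125 = 64.53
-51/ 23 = -2.22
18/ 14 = 9/7 = 1.29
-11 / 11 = -1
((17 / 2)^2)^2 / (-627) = -83521/10032 = -8.33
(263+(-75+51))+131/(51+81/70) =881759/3651 = 241.51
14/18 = 7/9 = 0.78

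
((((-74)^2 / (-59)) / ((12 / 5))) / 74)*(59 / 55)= -37/66 = -0.56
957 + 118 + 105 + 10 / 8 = 1181.25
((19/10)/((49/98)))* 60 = 228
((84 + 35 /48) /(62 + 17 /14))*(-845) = -4811261/4248 = -1132.59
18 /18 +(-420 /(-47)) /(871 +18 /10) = 51802/51277 = 1.01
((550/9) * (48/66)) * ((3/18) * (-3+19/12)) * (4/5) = -680/81 = -8.40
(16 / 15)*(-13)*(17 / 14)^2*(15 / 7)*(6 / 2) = -45084/343 = -131.44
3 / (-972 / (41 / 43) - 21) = -41/14219 = 0.00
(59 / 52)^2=3481/2704 = 1.29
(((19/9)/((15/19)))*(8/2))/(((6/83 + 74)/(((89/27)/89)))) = 29963/5602365 = 0.01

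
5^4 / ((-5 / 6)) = -750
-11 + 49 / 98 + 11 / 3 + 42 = 211/6 = 35.17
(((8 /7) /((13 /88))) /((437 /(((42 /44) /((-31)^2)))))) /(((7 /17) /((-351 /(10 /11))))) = -242352/14698495 = -0.02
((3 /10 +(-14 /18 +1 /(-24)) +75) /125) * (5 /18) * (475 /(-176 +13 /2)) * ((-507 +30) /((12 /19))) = 513013129/1464480 = 350.30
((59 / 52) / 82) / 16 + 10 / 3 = 682417/204672 = 3.33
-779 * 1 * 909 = -708111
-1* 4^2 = -16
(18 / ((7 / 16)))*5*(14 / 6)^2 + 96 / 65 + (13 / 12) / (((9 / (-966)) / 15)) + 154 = -182789/390 = -468.69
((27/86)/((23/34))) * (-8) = -3672/989 = -3.71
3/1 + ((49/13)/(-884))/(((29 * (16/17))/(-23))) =942119/313664 = 3.00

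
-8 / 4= -2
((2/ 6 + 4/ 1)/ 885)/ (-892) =-13/2368260 = 0.00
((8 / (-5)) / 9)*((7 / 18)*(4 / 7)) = -16/405 = -0.04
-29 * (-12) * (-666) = -231768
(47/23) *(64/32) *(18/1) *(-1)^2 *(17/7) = 28764/161 = 178.66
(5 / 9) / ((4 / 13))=65/36 = 1.81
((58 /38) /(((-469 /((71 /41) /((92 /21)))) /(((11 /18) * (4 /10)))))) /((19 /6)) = -22649/228083410 = 0.00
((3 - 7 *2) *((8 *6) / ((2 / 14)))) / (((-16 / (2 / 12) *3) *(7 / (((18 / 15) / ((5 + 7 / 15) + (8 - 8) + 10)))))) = 33/232 = 0.14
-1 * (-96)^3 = 884736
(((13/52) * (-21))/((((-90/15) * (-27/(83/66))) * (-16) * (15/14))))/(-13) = -4067/22239360 = 0.00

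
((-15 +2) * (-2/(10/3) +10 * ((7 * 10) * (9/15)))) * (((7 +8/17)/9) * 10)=-769366/17 = -45256.82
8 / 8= 1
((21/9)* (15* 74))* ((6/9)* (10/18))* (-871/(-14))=59679.63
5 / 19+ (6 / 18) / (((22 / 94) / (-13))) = -18.25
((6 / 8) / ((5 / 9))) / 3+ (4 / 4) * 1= 29/20 = 1.45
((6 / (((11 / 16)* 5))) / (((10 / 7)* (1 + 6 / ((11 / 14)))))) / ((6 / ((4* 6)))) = 1344/2375 = 0.57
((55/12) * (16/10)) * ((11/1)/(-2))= -121/3 = -40.33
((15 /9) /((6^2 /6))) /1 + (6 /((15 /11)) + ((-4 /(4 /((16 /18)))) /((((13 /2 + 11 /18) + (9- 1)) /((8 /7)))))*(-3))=4.88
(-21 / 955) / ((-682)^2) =-21/444193420 = 0.00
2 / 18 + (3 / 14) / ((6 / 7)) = 13/36 = 0.36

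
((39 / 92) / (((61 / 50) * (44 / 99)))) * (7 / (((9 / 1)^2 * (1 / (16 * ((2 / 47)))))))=9100/197823 = 0.05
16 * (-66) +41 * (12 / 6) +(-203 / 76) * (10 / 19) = -704243/722 = -975.41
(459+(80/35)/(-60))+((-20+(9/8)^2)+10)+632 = 1082.23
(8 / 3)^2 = 64/9 = 7.11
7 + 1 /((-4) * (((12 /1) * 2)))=671/96 = 6.99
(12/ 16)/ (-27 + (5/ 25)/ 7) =-105/3776 = -0.03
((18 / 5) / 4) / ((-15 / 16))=-24/25 = -0.96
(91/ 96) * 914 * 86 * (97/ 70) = 24779911/240 = 103249.63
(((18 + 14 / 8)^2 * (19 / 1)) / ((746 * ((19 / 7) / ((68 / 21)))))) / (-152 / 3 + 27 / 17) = -0.24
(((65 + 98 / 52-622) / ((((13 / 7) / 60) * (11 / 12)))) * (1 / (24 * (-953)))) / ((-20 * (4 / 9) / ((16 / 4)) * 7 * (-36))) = 43299/28346032 = 0.00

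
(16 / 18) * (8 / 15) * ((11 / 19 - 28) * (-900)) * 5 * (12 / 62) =6668800/589 = 11322.24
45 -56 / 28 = 43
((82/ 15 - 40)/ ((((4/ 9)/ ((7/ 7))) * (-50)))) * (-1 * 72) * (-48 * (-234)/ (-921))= 52363584/38375 = 1364.52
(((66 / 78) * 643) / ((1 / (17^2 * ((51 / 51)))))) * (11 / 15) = 22485067/195 = 115308.04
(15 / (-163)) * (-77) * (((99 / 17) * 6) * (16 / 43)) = 10977120/119153 = 92.13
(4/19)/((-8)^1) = -1/38 = -0.03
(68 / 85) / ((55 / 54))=216/275 = 0.79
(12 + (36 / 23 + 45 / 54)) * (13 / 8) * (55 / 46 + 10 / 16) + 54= 19622729/203136 = 96.60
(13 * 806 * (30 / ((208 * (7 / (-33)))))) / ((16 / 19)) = -3790215/448 = -8460.30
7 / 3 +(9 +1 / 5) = 173/15 = 11.53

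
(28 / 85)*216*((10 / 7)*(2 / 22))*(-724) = -1251072/187 = -6690.22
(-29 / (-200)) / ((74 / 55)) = 0.11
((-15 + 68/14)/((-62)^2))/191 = -71/5139428 = 0.00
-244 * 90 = -21960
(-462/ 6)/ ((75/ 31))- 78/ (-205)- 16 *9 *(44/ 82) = -334297/3075 = -108.71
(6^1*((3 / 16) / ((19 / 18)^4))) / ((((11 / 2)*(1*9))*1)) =26244/1433531 = 0.02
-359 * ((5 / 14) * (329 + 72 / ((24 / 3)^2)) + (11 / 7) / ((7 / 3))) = -33373717/784 = -42568.52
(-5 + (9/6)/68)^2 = 458329/18496 = 24.78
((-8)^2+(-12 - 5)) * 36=1692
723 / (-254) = -723/254 = -2.85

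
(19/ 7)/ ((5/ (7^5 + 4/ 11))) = 3512739/385 = 9124.00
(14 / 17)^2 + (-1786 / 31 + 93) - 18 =161847/8959 = 18.07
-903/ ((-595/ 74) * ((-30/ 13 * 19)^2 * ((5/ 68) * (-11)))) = -537758/7445625 = -0.07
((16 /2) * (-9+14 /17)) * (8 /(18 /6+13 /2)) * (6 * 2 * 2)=-427008/323 = -1322.01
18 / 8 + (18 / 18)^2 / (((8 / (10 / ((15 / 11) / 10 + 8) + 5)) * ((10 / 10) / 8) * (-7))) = 6817/5012 = 1.36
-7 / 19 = -0.37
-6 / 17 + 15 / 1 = 249/17 = 14.65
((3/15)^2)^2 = 1/625 = 0.00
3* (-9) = -27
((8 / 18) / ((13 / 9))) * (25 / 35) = 20/91 = 0.22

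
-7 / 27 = -0.26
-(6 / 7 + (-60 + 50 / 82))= 16799/287 = 58.53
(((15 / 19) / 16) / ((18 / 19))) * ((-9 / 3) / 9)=-5/288 = -0.02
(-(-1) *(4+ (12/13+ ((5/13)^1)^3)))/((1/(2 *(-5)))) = -109410/2197 = -49.80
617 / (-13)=-617/13 = -47.46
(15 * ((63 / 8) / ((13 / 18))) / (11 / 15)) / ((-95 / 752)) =-4796820/2717 = -1765.48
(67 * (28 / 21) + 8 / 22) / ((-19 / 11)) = -2960/57 = -51.93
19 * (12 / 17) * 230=52440/17 = 3084.71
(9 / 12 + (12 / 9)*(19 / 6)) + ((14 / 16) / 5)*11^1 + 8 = 5363/360 = 14.90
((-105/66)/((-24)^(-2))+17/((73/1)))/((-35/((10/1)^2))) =14713060/5621 = 2617.52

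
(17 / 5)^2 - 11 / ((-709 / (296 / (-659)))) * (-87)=142111559/11680775 = 12.17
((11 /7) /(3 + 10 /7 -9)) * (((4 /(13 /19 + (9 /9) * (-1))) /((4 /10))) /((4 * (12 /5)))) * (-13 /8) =-67925/36864 = -1.84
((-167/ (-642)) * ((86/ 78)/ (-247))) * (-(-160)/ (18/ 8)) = -2297920/27829737 = -0.08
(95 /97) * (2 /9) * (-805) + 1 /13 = -1987477/11349 = -175.12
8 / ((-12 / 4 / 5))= -40/3 = -13.33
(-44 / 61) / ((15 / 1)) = -44/915 = -0.05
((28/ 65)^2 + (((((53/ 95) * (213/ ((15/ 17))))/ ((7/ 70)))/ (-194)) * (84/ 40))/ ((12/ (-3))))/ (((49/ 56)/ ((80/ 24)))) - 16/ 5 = 53218834/4672005 = 11.39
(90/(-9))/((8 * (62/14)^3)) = -1715/119164 = -0.01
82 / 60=41/30 = 1.37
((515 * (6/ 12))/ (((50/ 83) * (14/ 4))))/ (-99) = -8549/6930 = -1.23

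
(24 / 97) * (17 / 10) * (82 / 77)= 16728/37345 = 0.45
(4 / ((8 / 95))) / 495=19/198 = 0.10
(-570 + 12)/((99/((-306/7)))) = 18972/77 = 246.39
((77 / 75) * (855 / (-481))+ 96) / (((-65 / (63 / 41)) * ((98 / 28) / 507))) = -12230514/37925 = -322.49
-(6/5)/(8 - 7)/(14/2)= -6/35 = -0.17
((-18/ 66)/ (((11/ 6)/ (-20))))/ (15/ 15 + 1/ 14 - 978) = -1680/551639 = 0.00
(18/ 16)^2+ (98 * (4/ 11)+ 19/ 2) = 32667/704 = 46.40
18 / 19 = 0.95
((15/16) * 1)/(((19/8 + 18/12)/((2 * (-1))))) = -15/31 = -0.48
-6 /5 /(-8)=3/20 = 0.15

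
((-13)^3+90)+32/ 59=-124281/59 = -2106.46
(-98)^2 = 9604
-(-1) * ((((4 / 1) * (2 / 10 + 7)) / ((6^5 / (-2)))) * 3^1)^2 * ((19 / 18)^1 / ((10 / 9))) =19/40500 = 0.00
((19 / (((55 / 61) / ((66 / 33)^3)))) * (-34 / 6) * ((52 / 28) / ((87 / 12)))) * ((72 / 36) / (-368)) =1024556/770385 = 1.33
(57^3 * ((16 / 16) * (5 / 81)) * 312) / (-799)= -3566680/799 = -4463.93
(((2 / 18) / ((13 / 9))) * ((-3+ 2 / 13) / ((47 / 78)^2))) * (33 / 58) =-21978/64061 = -0.34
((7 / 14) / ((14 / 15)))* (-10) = -75/14 = -5.36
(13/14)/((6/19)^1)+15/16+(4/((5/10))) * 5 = 14743/336 = 43.88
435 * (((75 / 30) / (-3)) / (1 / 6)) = -2175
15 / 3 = 5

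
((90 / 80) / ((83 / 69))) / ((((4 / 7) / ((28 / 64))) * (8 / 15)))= 456435/339968 = 1.34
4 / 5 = 0.80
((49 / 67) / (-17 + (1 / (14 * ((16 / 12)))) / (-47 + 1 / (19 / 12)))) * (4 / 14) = -690704/56197523 = -0.01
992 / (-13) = -992/13 = -76.31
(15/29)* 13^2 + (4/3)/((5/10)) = 7837/87 = 90.08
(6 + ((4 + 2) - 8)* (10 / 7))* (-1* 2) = -44/7 = -6.29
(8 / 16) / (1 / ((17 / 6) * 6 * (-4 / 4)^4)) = 17/2 = 8.50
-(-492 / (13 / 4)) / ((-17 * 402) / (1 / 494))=-164/3657329 = 0.00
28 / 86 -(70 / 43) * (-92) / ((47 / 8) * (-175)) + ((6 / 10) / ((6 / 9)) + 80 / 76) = 163775/76798 = 2.13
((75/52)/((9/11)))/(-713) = -275/111228 = 0.00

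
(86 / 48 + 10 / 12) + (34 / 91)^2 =183149/66248 = 2.76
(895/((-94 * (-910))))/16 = 179/273728 = 0.00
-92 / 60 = -23/15 = -1.53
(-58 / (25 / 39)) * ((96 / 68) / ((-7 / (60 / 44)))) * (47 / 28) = 1913652/45815 = 41.77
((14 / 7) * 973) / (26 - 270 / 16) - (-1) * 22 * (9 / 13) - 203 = 24191/949 = 25.49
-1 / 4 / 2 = -1/8 = -0.12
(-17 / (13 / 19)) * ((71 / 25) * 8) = -183464/325 = -564.50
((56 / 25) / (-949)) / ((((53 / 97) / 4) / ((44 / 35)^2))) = -6009344/220049375 = -0.03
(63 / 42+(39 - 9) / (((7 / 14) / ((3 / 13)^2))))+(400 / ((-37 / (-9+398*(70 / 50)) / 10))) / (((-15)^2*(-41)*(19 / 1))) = 441325565/87679566 = 5.03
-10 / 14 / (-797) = 5/5579 = 0.00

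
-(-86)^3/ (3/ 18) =3816336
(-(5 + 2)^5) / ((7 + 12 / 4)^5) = -16807/100000 = -0.17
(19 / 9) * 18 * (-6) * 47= -10716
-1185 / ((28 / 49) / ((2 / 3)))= -2765/2 = -1382.50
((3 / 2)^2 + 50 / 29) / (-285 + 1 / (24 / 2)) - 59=-5851292/99151 = -59.01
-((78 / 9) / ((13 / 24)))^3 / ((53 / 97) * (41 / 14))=-5562368/2173 = -2559.76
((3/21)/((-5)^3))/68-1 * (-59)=3510499/59500 = 59.00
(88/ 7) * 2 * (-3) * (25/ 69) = -4400/161 = -27.33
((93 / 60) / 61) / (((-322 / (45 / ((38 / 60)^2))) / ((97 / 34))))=-6089175/241085908 = -0.03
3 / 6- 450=-899/2 = -449.50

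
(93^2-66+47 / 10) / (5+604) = 85877/6090 = 14.10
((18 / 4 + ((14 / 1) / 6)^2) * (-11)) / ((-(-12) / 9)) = -82.04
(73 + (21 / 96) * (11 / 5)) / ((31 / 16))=11757/310 = 37.93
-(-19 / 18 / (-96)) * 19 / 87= -361/150336 = 0.00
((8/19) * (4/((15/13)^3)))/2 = 35152/64125 = 0.55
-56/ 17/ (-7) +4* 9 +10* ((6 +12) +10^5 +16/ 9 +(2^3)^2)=153133760/153 = 1000874.25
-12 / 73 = -0.16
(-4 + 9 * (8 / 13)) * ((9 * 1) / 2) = 6.92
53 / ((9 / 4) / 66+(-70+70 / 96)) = -27984/36557 = -0.77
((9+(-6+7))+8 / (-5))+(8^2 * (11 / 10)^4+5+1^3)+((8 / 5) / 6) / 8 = 405509/3750 = 108.14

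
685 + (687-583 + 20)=809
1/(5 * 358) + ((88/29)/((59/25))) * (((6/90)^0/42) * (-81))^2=717784339/150071810 = 4.78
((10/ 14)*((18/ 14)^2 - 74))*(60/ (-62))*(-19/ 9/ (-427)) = 3367750/13620873 = 0.25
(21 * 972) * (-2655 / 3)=-18064620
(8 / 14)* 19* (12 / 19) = 48/7 = 6.86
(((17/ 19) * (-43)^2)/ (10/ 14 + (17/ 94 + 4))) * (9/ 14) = 13296159/61199 = 217.26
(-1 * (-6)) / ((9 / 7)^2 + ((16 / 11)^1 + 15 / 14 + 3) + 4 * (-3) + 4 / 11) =-6468/4805 = -1.35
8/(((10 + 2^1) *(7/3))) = 2/7 = 0.29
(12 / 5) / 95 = 12/475 = 0.03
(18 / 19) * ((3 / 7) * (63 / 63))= 54/133 = 0.41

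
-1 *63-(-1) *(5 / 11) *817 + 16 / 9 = 30704/99 = 310.14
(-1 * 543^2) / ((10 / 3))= -884547/10 = -88454.70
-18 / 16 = -9/8 = -1.12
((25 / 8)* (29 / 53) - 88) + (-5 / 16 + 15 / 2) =-67079/848 = -79.10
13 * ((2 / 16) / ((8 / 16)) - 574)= -29835/4 = -7458.75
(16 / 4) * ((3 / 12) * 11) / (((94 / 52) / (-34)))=-9724/47 = -206.89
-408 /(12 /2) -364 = -432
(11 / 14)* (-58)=-319/7 = -45.57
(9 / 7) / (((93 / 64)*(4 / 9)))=432/217 = 1.99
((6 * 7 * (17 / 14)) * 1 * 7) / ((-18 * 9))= -119/54 = -2.20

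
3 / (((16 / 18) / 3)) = 10.12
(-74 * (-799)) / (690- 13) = 59126/677 = 87.34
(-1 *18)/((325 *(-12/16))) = 24/325 = 0.07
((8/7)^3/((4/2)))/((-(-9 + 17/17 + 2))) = 128/1029 = 0.12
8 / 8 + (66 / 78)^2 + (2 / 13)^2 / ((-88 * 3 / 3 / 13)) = 1.71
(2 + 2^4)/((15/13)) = 15.60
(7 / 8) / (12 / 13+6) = 91/720 = 0.13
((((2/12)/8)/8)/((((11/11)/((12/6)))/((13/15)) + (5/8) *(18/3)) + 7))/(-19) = -13/1074336 = 0.00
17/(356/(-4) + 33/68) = -1156/6019 = -0.19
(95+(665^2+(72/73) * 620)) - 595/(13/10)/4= 840466825/1898 = 442817.08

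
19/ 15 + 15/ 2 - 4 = 143/30 = 4.77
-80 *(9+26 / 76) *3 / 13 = -42600/247 = -172.47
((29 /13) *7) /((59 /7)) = 1421/767 = 1.85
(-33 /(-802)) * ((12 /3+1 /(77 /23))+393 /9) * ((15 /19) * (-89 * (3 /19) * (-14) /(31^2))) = 44375400/139115321 = 0.32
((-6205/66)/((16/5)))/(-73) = 425/1056 = 0.40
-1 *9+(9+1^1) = 1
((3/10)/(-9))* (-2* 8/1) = 8/15 = 0.53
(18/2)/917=9/917 = 0.01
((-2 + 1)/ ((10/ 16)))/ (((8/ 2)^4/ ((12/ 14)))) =-3/560 = -0.01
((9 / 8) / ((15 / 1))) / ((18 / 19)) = 19/240 = 0.08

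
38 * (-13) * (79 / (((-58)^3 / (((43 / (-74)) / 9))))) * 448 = -46987304/8121537 = -5.79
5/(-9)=-5/9 = -0.56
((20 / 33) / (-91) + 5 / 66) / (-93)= -415/558558 = 0.00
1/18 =0.06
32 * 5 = 160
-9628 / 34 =-4814/17 = -283.18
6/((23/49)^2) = 14406/529 = 27.23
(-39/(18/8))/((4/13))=-169/3 = -56.33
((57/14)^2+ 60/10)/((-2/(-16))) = 8850/49 = 180.61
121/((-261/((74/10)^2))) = -165649/6525 = -25.39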